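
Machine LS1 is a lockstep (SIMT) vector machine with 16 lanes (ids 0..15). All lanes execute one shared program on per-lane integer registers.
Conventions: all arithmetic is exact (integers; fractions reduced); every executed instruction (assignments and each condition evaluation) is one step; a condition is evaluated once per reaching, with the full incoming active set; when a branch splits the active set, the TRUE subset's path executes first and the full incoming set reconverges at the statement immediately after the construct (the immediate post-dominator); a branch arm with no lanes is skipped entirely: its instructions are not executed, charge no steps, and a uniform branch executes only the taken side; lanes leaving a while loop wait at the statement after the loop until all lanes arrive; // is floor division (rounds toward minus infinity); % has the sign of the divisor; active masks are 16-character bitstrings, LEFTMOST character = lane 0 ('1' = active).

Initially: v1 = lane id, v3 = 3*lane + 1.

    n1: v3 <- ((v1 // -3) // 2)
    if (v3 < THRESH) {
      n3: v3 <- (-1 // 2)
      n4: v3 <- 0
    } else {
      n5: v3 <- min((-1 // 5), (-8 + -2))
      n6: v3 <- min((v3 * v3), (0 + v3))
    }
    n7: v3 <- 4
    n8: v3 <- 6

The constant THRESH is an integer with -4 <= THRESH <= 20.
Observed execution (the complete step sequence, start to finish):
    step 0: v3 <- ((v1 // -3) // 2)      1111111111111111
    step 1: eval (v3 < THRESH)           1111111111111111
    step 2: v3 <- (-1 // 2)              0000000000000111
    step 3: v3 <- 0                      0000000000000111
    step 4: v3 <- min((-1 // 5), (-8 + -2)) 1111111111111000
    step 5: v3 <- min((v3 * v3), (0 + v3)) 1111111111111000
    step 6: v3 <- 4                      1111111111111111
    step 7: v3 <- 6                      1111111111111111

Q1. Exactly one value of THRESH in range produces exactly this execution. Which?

Answer: THRESH = -2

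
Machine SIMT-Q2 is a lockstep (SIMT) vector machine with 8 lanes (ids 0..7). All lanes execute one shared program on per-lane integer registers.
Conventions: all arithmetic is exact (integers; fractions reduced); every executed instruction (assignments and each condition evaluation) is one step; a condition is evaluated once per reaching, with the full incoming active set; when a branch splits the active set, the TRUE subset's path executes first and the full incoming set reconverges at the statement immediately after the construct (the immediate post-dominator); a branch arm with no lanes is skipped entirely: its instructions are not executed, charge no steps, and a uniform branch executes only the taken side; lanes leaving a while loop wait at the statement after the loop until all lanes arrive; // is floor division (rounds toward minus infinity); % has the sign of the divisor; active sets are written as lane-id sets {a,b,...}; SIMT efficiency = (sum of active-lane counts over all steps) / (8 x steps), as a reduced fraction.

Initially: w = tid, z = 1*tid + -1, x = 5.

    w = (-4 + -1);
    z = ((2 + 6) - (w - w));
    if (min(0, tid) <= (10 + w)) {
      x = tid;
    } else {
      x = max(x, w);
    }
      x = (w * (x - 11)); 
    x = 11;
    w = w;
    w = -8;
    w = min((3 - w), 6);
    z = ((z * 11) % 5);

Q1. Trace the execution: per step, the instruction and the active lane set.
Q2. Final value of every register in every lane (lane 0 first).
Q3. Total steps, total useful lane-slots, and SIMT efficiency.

step 0: w <- (-4 + -1)               {0,1,2,3,4,5,6,7}
step 1: z <- ((2 + 6) - (w - w))     {0,1,2,3,4,5,6,7}
step 2: eval (min(0, tid) <= (10 + w)) {0,1,2,3,4,5,6,7}
step 3: x <- tid                     {0,1,2,3,4,5,6,7}
step 4: x <- (w * (x - 11))          {0,1,2,3,4,5,6,7}
step 5: x <- 11                      {0,1,2,3,4,5,6,7}
step 6: w <- w                       {0,1,2,3,4,5,6,7}
step 7: w <- -8                      {0,1,2,3,4,5,6,7}
step 8: w <- min((3 - w), 6)         {0,1,2,3,4,5,6,7}
step 9: z <- ((z * 11) % 5)          {0,1,2,3,4,5,6,7}

Answer: 10 steps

w: 6,6,6,6,6,6,6,6
z: 3,3,3,3,3,3,3,3
x: 11,11,11,11,11,11,11,11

steps = 10; useful = 80; efficiency = 80/80 = 1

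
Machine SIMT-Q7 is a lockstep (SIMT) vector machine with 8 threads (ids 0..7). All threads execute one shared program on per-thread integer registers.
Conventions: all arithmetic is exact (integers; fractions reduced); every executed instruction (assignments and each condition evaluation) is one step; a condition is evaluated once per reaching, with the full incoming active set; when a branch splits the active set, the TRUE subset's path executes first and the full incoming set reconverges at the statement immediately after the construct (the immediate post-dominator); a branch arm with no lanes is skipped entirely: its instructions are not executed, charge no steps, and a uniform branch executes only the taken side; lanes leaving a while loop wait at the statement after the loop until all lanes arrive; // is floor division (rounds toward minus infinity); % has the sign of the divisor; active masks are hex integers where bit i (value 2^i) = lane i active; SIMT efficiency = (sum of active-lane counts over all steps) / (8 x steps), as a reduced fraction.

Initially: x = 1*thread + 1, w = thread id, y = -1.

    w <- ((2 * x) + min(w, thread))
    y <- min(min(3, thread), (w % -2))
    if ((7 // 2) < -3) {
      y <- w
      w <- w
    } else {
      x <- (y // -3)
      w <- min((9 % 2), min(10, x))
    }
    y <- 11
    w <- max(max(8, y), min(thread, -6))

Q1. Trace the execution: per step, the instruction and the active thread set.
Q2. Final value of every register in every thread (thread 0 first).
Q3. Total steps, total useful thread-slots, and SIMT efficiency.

step 0: w <- ((2 * x) + min(w, thread)) 0xff
step 1: y <- min(min(3, thread), (w % -2)) 0xff
step 2: eval ((7 // 2) < -3)         0xff
step 3: x <- (y // -3)               0xff
step 4: w <- min((9 % 2), min(10, x)) 0xff
step 5: y <- 11                      0xff
step 6: w <- max(max(8, y), min(thread, -6)) 0xff

Answer: 7 steps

x: 0,0,0,0,0,0,0,0
w: 11,11,11,11,11,11,11,11
y: 11,11,11,11,11,11,11,11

steps = 7; useful = 56; efficiency = 56/56 = 1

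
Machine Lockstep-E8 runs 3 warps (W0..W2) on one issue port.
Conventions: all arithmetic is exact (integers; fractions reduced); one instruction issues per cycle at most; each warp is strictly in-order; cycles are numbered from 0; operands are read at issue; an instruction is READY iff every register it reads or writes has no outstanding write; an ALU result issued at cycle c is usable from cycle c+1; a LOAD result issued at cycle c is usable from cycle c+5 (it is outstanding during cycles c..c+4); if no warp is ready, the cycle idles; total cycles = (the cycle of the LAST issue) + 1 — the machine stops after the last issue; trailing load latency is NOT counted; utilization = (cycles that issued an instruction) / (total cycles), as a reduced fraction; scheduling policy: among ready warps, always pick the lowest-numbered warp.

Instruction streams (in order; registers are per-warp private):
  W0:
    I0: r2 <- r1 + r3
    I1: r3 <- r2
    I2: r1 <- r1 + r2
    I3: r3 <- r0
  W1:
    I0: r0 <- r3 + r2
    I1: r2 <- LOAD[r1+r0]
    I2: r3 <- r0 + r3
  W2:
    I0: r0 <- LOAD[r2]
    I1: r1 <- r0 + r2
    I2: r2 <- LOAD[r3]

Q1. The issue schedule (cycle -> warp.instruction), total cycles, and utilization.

cycle 0: W0.I0
cycle 1: W0.I1
cycle 2: W0.I2
cycle 3: W0.I3
cycle 4: W1.I0
cycle 5: W1.I1
cycle 6: W1.I2
cycle 7: W2.I0
cycle 8: idle
cycle 9: idle
cycle 10: idle
cycle 11: idle
cycle 12: W2.I1
cycle 13: W2.I2

Answer: 14 cycles, utilization 5/7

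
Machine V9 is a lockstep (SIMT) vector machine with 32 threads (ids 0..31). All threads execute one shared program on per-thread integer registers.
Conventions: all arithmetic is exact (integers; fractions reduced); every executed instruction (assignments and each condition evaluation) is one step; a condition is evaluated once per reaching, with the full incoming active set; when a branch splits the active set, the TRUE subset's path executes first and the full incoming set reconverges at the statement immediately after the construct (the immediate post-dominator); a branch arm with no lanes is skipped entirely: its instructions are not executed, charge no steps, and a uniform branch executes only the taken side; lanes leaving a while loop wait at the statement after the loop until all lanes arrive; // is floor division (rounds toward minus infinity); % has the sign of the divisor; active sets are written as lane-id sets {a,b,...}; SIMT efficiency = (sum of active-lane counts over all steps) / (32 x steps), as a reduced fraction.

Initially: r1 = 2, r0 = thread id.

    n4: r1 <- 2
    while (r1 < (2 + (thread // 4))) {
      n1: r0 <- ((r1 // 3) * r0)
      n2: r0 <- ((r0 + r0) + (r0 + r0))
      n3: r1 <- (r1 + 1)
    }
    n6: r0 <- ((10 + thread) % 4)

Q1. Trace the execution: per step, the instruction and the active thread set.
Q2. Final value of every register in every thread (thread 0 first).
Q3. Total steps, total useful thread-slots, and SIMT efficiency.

step 0: r1 <- 2                      {0,1,2,3,4,5,6,7,8,9,10,11,12,13,14,15,16,17,18,19,20,21,22,23,24,25,26,27,28,29,30,31}
step 1: eval (r1 < (2 + (thread // 4))) {0,1,2,3,4,5,6,7,8,9,10,11,12,13,14,15,16,17,18,19,20,21,22,23,24,25,26,27,28,29,30,31}
step 2: r0 <- ((r1 // 3) * r0)       {4,5,6,7,8,9,10,11,12,13,14,15,16,17,18,19,20,21,22,23,24,25,26,27,28,29,30,31}
step 3: r0 <- ((r0 + r0) + (r0 + r0)) {4,5,6,7,8,9,10,11,12,13,14,15,16,17,18,19,20,21,22,23,24,25,26,27,28,29,30,31}
step 4: r1 <- (r1 + 1)               {4,5,6,7,8,9,10,11,12,13,14,15,16,17,18,19,20,21,22,23,24,25,26,27,28,29,30,31}
step 5: eval (r1 < (2 + (thread // 4))) {4,5,6,7,8,9,10,11,12,13,14,15,16,17,18,19,20,21,22,23,24,25,26,27,28,29,30,31}
step 6: r0 <- ((r1 // 3) * r0)       {8,9,10,11,12,13,14,15,16,17,18,19,20,21,22,23,24,25,26,27,28,29,30,31}
step 7: r0 <- ((r0 + r0) + (r0 + r0)) {8,9,10,11,12,13,14,15,16,17,18,19,20,21,22,23,24,25,26,27,28,29,30,31}
step 8: r1 <- (r1 + 1)               {8,9,10,11,12,13,14,15,16,17,18,19,20,21,22,23,24,25,26,27,28,29,30,31}
step 9: eval (r1 < (2 + (thread // 4))) {8,9,10,11,12,13,14,15,16,17,18,19,20,21,22,23,24,25,26,27,28,29,30,31}
step 10: r0 <- ((r1 // 3) * r0)       {12,13,14,15,16,17,18,19,20,21,22,23,24,25,26,27,28,29,30,31}
step 11: r0 <- ((r0 + r0) + (r0 + r0)) {12,13,14,15,16,17,18,19,20,21,22,23,24,25,26,27,28,29,30,31}
step 12: r1 <- (r1 + 1)               {12,13,14,15,16,17,18,19,20,21,22,23,24,25,26,27,28,29,30,31}
step 13: eval (r1 < (2 + (thread // 4))) {12,13,14,15,16,17,18,19,20,21,22,23,24,25,26,27,28,29,30,31}
step 14: r0 <- ((r1 // 3) * r0)       {16,17,18,19,20,21,22,23,24,25,26,27,28,29,30,31}
step 15: r0 <- ((r0 + r0) + (r0 + r0)) {16,17,18,19,20,21,22,23,24,25,26,27,28,29,30,31}
step 16: r1 <- (r1 + 1)               {16,17,18,19,20,21,22,23,24,25,26,27,28,29,30,31}
step 17: eval (r1 < (2 + (thread // 4))) {16,17,18,19,20,21,22,23,24,25,26,27,28,29,30,31}
step 18: r0 <- ((r1 // 3) * r0)       {20,21,22,23,24,25,26,27,28,29,30,31}
step 19: r0 <- ((r0 + r0) + (r0 + r0)) {20,21,22,23,24,25,26,27,28,29,30,31}
step 20: r1 <- (r1 + 1)               {20,21,22,23,24,25,26,27,28,29,30,31}
step 21: eval (r1 < (2 + (thread // 4))) {20,21,22,23,24,25,26,27,28,29,30,31}
step 22: r0 <- ((r1 // 3) * r0)       {24,25,26,27,28,29,30,31}
step 23: r0 <- ((r0 + r0) + (r0 + r0)) {24,25,26,27,28,29,30,31}
step 24: r1 <- (r1 + 1)               {24,25,26,27,28,29,30,31}
step 25: eval (r1 < (2 + (thread // 4))) {24,25,26,27,28,29,30,31}
step 26: r0 <- ((r1 // 3) * r0)       {28,29,30,31}
step 27: r0 <- ((r0 + r0) + (r0 + r0)) {28,29,30,31}
step 28: r1 <- (r1 + 1)               {28,29,30,31}
step 29: eval (r1 < (2 + (thread // 4))) {28,29,30,31}
step 30: r0 <- ((10 + thread) % 4)    {0,1,2,3,4,5,6,7,8,9,10,11,12,13,14,15,16,17,18,19,20,21,22,23,24,25,26,27,28,29,30,31}

Answer: 31 steps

r1: 2,2,2,2,3,3,3,3,4,4,4,4,5,5,5,5,6,6,6,6,7,7,7,7,8,8,8,8,9,9,9,9
r0: 2,3,0,1,2,3,0,1,2,3,0,1,2,3,0,1,2,3,0,1,2,3,0,1,2,3,0,1,2,3,0,1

steps = 31; useful = 544; efficiency = 544/992 = 17/31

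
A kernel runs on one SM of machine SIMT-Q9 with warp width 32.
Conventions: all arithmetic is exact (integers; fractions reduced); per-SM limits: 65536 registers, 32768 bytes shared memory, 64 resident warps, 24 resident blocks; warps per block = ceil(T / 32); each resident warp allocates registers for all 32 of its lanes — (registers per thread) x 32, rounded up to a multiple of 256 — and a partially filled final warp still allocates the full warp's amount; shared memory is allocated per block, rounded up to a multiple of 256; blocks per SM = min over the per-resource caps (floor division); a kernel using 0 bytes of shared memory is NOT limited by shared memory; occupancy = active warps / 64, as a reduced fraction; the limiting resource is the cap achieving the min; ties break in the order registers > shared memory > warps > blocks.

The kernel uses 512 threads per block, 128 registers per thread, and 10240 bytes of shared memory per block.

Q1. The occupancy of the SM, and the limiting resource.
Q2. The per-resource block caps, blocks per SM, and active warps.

Answer: occupancy 1/4, limited by registers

registers: 1 block
shared memory: 3 blocks
warps: 4 blocks
blocks: 24 blocks

Answer: 1 block, 16 active warps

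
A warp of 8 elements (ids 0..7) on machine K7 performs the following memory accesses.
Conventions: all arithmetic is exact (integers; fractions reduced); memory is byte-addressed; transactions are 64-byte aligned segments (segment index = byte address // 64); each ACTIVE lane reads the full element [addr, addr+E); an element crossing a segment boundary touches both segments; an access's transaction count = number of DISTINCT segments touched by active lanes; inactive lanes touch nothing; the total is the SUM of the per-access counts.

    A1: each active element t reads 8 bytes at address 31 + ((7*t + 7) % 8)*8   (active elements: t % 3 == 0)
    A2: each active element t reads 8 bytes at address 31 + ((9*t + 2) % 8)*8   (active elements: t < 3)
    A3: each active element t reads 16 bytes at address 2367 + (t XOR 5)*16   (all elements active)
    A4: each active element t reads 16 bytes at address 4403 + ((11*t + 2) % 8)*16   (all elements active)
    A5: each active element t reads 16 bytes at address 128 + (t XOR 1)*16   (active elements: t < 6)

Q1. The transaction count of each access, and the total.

A1: 2 transactions
A2: 2 transactions
A3: 3 transactions
A4: 3 transactions
A5: 2 transactions

Answer: 2,2,3,3,2; total 12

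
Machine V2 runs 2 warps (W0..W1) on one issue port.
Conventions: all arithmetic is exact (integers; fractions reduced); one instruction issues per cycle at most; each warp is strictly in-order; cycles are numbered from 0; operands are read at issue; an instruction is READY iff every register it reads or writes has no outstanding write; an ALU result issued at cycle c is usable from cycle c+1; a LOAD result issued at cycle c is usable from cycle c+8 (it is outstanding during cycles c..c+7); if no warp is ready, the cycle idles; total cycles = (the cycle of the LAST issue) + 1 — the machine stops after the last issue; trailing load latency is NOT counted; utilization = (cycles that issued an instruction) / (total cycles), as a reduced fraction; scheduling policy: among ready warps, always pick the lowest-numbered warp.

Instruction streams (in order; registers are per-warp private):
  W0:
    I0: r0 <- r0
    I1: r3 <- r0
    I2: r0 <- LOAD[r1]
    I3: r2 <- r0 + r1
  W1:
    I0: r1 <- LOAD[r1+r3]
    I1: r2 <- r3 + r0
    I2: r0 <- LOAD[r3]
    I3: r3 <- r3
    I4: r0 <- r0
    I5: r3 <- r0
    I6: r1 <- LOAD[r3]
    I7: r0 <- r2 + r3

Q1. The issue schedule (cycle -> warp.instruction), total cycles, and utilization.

cycle 0: W0.I0
cycle 1: W0.I1
cycle 2: W0.I2
cycle 3: W1.I0
cycle 4: W1.I1
cycle 5: W1.I2
cycle 6: W1.I3
cycle 7: idle
cycle 8: idle
cycle 9: idle
cycle 10: W0.I3
cycle 11: idle
cycle 12: idle
cycle 13: W1.I4
cycle 14: W1.I5
cycle 15: W1.I6
cycle 16: W1.I7

Answer: 17 cycles, utilization 12/17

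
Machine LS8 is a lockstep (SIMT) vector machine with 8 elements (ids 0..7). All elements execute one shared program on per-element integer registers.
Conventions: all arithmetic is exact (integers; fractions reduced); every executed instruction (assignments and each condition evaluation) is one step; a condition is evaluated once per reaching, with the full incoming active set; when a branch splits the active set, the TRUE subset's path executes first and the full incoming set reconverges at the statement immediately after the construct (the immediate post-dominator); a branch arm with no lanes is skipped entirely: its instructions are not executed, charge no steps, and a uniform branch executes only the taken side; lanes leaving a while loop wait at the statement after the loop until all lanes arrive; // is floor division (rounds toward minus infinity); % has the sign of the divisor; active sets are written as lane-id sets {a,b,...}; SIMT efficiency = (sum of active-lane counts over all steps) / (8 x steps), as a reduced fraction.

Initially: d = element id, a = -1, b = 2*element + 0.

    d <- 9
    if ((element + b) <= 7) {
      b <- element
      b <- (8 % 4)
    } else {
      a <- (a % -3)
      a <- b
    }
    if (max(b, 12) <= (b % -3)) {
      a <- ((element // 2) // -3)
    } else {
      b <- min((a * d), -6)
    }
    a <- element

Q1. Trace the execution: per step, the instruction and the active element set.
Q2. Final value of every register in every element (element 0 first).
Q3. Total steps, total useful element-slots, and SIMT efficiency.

step 0: d <- 9                       {0,1,2,3,4,5,6,7}
step 1: eval ((element + b) <= 7)    {0,1,2,3,4,5,6,7}
step 2: b <- element                 {0,1,2}
step 3: b <- (8 % 4)                 {0,1,2}
step 4: a <- (a % -3)                {3,4,5,6,7}
step 5: a <- b                       {3,4,5,6,7}
step 6: eval (max(b, 12) <= (b % -3)) {0,1,2,3,4,5,6,7}
step 7: b <- min((a * d), -6)        {0,1,2,3,4,5,6,7}
step 8: a <- element                 {0,1,2,3,4,5,6,7}

Answer: 9 steps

d: 9,9,9,9,9,9,9,9
a: 0,1,2,3,4,5,6,7
b: -9,-9,-9,-6,-6,-6,-6,-6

steps = 9; useful = 56; efficiency = 56/72 = 7/9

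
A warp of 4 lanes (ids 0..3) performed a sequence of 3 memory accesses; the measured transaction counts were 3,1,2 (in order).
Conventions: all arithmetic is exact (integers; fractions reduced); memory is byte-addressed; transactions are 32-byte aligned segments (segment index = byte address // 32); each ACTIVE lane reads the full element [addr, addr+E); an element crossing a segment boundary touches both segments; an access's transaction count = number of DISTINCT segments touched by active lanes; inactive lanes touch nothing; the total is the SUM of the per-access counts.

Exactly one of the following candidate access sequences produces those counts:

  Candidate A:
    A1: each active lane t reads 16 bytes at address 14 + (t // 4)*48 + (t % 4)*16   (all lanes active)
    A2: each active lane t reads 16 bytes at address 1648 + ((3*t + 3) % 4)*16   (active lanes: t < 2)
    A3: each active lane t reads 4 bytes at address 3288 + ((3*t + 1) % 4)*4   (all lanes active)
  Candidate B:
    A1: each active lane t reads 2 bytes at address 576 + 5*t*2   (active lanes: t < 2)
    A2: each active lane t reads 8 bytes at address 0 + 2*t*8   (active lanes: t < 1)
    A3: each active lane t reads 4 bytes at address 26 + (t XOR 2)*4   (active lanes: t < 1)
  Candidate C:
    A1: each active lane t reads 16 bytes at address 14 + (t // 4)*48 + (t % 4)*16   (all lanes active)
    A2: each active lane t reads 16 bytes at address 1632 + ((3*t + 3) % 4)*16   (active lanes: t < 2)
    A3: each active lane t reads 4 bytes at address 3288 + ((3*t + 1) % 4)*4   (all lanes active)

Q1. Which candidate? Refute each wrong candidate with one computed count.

A: A2 gives 2 transactions, not 1
B: A1 gives 1 transaction, not 3
C: all counts match (3,1,2)

Answer: C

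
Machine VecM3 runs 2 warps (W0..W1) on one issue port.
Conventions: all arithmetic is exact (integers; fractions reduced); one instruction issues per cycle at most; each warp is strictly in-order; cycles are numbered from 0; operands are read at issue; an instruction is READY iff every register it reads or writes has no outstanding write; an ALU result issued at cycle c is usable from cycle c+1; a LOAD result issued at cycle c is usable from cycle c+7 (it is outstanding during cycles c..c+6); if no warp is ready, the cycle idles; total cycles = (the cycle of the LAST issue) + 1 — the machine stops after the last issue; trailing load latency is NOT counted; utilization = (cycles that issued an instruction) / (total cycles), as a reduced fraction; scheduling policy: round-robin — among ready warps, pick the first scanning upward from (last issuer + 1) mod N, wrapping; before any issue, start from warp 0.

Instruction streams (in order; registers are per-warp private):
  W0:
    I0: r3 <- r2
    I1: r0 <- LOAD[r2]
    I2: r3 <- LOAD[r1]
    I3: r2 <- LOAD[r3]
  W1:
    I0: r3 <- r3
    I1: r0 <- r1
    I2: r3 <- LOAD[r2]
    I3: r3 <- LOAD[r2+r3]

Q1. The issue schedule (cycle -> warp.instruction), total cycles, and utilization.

cycle 0: W0.I0
cycle 1: W1.I0
cycle 2: W0.I1
cycle 3: W1.I1
cycle 4: W0.I2
cycle 5: W1.I2
cycle 6: idle
cycle 7: idle
cycle 8: idle
cycle 9: idle
cycle 10: idle
cycle 11: W0.I3
cycle 12: W1.I3

Answer: 13 cycles, utilization 8/13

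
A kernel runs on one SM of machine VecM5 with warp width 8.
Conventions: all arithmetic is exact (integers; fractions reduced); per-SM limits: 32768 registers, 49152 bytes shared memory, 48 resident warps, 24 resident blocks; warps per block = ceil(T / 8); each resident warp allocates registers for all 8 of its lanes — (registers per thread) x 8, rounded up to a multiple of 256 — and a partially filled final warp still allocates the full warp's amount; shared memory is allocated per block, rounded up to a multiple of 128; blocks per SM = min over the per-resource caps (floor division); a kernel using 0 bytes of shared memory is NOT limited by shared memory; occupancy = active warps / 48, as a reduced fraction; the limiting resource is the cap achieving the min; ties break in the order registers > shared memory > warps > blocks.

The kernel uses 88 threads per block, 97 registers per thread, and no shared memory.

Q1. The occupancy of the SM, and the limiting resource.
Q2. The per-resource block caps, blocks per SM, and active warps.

Answer: occupancy 11/24, limited by registers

registers: 2 blocks
shared memory: no limit (kernel uses none)
warps: 4 blocks
blocks: 24 blocks

Answer: 2 blocks, 22 active warps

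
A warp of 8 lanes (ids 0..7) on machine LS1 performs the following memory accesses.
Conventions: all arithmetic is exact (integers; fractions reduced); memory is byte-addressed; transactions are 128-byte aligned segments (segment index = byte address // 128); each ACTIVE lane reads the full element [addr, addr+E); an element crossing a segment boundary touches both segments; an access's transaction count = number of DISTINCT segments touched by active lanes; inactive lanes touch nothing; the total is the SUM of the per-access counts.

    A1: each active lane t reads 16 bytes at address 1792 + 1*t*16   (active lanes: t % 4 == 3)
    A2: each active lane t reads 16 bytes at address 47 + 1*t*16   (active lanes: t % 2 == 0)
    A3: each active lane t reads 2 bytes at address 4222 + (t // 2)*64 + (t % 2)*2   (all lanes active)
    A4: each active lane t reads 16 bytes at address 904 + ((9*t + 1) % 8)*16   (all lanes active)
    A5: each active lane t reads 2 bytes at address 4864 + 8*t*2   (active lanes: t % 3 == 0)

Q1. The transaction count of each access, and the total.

A1: 1 transaction
A2: 2 transactions
A3: 3 transactions
A4: 2 transactions
A5: 1 transaction

Answer: 1,2,3,2,1; total 9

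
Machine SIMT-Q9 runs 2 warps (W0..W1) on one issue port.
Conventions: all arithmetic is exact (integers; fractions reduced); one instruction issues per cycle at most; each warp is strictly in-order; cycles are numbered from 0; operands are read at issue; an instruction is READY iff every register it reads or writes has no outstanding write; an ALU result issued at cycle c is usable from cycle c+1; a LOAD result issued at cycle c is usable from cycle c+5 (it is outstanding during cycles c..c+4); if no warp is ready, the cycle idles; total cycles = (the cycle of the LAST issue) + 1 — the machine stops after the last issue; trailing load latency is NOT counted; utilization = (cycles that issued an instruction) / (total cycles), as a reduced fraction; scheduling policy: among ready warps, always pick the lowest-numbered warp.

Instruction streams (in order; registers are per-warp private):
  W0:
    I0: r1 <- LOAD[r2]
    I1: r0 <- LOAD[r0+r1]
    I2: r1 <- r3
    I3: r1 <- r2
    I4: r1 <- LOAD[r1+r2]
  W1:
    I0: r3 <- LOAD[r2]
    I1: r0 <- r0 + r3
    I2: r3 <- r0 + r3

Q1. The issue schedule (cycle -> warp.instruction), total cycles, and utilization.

cycle 0: W0.I0
cycle 1: W1.I0
cycle 2: idle
cycle 3: idle
cycle 4: idle
cycle 5: W0.I1
cycle 6: W0.I2
cycle 7: W0.I3
cycle 8: W0.I4
cycle 9: W1.I1
cycle 10: W1.I2

Answer: 11 cycles, utilization 8/11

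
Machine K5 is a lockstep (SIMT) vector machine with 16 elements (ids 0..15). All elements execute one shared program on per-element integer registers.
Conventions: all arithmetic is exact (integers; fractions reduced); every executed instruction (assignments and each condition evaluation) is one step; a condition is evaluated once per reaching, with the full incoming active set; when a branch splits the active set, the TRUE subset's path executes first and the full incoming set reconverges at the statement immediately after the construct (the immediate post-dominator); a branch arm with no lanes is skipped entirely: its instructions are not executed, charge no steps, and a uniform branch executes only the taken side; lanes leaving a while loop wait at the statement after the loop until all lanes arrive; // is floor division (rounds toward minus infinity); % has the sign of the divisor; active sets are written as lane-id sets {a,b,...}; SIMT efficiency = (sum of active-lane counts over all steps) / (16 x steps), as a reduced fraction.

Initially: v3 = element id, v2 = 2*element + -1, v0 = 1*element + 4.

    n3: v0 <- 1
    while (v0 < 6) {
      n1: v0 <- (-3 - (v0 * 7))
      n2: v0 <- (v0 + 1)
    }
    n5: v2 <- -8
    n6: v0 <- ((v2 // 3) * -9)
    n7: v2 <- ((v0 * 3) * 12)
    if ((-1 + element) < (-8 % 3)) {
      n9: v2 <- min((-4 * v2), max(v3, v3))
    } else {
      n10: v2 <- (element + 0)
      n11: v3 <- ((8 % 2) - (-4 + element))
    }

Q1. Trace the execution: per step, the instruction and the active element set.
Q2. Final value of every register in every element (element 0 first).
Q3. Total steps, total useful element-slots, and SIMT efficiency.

step 0: v0 <- 1                      {0,1,2,3,4,5,6,7,8,9,10,11,12,13,14,15}
step 1: eval (v0 < 6)                {0,1,2,3,4,5,6,7,8,9,10,11,12,13,14,15}
step 2: v0 <- (-3 - (v0 * 7))        {0,1,2,3,4,5,6,7,8,9,10,11,12,13,14,15}
step 3: v0 <- (v0 + 1)               {0,1,2,3,4,5,6,7,8,9,10,11,12,13,14,15}
step 4: eval (v0 < 6)                {0,1,2,3,4,5,6,7,8,9,10,11,12,13,14,15}
step 5: v0 <- (-3 - (v0 * 7))        {0,1,2,3,4,5,6,7,8,9,10,11,12,13,14,15}
step 6: v0 <- (v0 + 1)               {0,1,2,3,4,5,6,7,8,9,10,11,12,13,14,15}
step 7: eval (v0 < 6)                {0,1,2,3,4,5,6,7,8,9,10,11,12,13,14,15}
step 8: v2 <- -8                     {0,1,2,3,4,5,6,7,8,9,10,11,12,13,14,15}
step 9: v0 <- ((v2 // 3) * -9)       {0,1,2,3,4,5,6,7,8,9,10,11,12,13,14,15}
step 10: v2 <- ((v0 * 3) * 12)        {0,1,2,3,4,5,6,7,8,9,10,11,12,13,14,15}
step 11: eval ((-1 + element) < (-8 % 3)) {0,1,2,3,4,5,6,7,8,9,10,11,12,13,14,15}
step 12: v2 <- min((-4 * v2), max(v3, v3)) {0,1}
step 13: v2 <- (element + 0)          {2,3,4,5,6,7,8,9,10,11,12,13,14,15}
step 14: v3 <- ((8 % 2) - (-4 + element)) {2,3,4,5,6,7,8,9,10,11,12,13,14,15}

Answer: 15 steps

v3: 0,1,2,1,0,-1,-2,-3,-4,-5,-6,-7,-8,-9,-10,-11
v2: -3888,-3888,2,3,4,5,6,7,8,9,10,11,12,13,14,15
v0: 27,27,27,27,27,27,27,27,27,27,27,27,27,27,27,27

steps = 15; useful = 222; efficiency = 222/240 = 37/40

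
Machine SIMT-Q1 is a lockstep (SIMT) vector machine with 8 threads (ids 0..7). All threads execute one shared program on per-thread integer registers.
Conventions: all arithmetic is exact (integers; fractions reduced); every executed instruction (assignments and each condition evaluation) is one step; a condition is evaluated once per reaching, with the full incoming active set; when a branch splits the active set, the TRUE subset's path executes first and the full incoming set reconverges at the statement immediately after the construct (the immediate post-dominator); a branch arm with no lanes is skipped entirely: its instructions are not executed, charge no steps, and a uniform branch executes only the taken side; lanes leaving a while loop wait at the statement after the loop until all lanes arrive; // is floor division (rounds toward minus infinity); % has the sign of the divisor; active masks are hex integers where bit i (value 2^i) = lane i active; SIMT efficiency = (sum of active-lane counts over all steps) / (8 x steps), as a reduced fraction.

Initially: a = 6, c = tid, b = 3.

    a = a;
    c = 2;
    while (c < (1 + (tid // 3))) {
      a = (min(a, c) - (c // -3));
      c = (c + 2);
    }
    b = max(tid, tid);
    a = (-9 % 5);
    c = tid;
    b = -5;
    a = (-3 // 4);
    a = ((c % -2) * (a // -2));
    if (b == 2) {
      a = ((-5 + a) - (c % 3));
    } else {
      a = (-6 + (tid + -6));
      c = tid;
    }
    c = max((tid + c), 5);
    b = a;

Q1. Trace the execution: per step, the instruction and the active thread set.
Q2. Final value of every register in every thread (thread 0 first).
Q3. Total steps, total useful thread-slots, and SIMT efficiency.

step 0: a <- a                       0xff
step 1: c <- 2                       0xff
step 2: eval (c < (1 + (tid // 3)))  0xff
step 3: a <- (min(a, c) - (c // -3)) 0xc0
step 4: c <- (c + 2)                 0xc0
step 5: eval (c < (1 + (tid // 3)))  0xc0
step 6: b <- max(tid, tid)           0xff
step 7: a <- (-9 % 5)                0xff
step 8: c <- tid                     0xff
step 9: b <- -5                      0xff
step 10: a <- (-3 // 4)               0xff
step 11: a <- ((c % -2) * (a // -2))  0xff
step 12: eval (b == 2)                0xff
step 13: a <- (-6 + (tid + -6))       0xff
step 14: c <- tid                     0xff
step 15: c <- max((tid + c), 5)       0xff
step 16: b <- a                       0xff

Answer: 17 steps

a: -12,-11,-10,-9,-8,-7,-6,-5
c: 5,5,5,6,8,10,12,14
b: -12,-11,-10,-9,-8,-7,-6,-5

steps = 17; useful = 118; efficiency = 118/136 = 59/68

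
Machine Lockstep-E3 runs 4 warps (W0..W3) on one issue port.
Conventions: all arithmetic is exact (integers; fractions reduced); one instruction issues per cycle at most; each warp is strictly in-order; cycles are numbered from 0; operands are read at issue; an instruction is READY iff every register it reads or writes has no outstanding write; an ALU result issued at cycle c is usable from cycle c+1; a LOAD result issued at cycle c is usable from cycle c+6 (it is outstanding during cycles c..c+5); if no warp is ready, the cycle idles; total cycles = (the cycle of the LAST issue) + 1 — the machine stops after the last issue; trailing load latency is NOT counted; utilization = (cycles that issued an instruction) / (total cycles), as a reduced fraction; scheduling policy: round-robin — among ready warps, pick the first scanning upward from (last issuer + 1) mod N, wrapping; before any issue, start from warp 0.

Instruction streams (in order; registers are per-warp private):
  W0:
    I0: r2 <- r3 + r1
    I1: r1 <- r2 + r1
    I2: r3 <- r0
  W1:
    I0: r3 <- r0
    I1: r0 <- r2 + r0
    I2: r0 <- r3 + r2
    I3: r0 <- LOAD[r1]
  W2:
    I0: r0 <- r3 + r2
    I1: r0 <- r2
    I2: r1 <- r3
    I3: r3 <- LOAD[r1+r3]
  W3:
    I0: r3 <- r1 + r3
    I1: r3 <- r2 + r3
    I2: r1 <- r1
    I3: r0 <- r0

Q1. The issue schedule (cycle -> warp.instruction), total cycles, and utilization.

cycle 0: W0.I0
cycle 1: W1.I0
cycle 2: W2.I0
cycle 3: W3.I0
cycle 4: W0.I1
cycle 5: W1.I1
cycle 6: W2.I1
cycle 7: W3.I1
cycle 8: W0.I2
cycle 9: W1.I2
cycle 10: W2.I2
cycle 11: W3.I2
cycle 12: W1.I3
cycle 13: W2.I3
cycle 14: W3.I3

Answer: 15 cycles, utilization 1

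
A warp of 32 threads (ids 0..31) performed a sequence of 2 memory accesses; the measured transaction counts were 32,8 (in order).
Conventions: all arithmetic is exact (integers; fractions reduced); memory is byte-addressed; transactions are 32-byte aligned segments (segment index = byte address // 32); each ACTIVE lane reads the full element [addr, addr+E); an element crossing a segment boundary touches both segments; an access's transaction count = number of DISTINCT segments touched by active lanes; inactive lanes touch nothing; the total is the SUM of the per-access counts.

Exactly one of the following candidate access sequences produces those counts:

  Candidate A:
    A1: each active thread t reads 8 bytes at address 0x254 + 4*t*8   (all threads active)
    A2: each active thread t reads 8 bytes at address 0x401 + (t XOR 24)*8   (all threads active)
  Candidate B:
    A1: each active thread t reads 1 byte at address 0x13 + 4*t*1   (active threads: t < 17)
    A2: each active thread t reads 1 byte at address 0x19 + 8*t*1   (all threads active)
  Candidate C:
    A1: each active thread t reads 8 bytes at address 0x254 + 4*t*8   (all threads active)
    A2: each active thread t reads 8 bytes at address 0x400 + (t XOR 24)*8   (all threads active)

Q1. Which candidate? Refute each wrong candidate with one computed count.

A: A2 gives 9 transactions, not 8
B: A1 gives 3 transactions, not 32
C: all counts match (32,8)

Answer: C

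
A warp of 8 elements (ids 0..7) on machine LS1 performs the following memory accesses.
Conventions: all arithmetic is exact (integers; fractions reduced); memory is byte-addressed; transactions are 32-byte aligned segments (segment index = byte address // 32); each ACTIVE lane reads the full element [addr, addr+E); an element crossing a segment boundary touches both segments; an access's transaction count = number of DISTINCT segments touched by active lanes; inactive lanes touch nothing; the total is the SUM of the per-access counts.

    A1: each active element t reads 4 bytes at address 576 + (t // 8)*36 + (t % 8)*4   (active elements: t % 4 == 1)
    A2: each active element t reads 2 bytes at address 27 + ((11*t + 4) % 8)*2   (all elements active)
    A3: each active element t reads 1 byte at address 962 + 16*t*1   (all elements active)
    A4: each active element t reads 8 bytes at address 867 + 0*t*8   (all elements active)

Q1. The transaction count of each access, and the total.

A1: 1 transaction
A2: 2 transactions
A3: 4 transactions
A4: 1 transaction

Answer: 1,2,4,1; total 8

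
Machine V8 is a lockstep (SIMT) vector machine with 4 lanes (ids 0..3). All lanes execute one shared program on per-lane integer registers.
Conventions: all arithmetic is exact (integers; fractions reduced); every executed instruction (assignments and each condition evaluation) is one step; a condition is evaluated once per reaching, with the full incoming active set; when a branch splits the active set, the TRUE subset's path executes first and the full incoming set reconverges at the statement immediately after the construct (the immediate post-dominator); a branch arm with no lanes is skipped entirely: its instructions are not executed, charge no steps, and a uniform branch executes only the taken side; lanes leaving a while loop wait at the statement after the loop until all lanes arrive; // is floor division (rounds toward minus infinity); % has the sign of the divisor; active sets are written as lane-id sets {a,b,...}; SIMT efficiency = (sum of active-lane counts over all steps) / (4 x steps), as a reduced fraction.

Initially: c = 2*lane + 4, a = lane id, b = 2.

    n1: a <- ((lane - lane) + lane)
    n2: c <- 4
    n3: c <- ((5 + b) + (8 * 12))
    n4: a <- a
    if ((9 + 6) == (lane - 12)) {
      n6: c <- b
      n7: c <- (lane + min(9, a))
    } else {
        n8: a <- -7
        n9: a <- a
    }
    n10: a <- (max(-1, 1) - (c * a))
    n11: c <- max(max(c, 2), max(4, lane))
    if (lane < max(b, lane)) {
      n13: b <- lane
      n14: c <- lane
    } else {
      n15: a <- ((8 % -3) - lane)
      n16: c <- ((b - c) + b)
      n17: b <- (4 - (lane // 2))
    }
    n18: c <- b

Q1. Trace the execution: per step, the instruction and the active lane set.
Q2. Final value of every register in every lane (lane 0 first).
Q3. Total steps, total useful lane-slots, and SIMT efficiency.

step 0: a <- ((lane - lane) + lane)  {0,1,2,3}
step 1: c <- 4                       {0,1,2,3}
step 2: c <- ((5 + b) + (8 * 12))    {0,1,2,3}
step 3: a <- a                       {0,1,2,3}
step 4: eval ((9 + 6) == (lane - 12)) {0,1,2,3}
step 5: a <- -7                      {0,1,2,3}
step 6: a <- a                       {0,1,2,3}
step 7: a <- (max(-1, 1) - (c * a))  {0,1,2,3}
step 8: c <- max(max(c, 2), max(4, lane)) {0,1,2,3}
step 9: eval (lane < max(b, lane))   {0,1,2,3}
step 10: b <- lane                    {0,1}
step 11: c <- lane                    {0,1}
step 12: a <- ((8 % -3) - lane)       {2,3}
step 13: c <- ((b - c) + b)           {2,3}
step 14: b <- (4 - (lane // 2))       {2,3}
step 15: c <- b                       {0,1,2,3}

Answer: 16 steps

c: 0,1,3,3
a: 722,722,-3,-4
b: 0,1,3,3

steps = 16; useful = 54; efficiency = 54/64 = 27/32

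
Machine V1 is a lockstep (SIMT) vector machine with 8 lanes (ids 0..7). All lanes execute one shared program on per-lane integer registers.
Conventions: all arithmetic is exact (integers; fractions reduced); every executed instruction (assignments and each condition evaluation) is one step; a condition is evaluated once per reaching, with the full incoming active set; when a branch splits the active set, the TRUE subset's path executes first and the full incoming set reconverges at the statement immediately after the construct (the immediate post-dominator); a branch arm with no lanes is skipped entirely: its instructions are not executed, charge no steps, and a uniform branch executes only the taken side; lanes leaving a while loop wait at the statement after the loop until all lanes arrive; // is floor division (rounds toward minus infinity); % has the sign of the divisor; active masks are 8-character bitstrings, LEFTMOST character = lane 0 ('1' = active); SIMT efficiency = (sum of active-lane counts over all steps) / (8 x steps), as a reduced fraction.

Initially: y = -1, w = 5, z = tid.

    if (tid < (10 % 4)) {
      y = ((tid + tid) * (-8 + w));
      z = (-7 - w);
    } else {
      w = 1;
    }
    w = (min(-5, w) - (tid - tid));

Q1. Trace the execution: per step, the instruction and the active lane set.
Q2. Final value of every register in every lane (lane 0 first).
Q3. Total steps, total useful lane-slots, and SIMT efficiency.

step 0: eval (tid < (10 % 4))        11111111
step 1: y <- ((tid + tid) * (-8 + w)) 11000000
step 2: z <- (-7 - w)                11000000
step 3: w <- 1                       00111111
step 4: w <- (min(-5, w) - (tid - tid)) 11111111

Answer: 5 steps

y: 0,-6,-1,-1,-1,-1,-1,-1
w: -5,-5,-5,-5,-5,-5,-5,-5
z: -12,-12,2,3,4,5,6,7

steps = 5; useful = 26; efficiency = 26/40 = 13/20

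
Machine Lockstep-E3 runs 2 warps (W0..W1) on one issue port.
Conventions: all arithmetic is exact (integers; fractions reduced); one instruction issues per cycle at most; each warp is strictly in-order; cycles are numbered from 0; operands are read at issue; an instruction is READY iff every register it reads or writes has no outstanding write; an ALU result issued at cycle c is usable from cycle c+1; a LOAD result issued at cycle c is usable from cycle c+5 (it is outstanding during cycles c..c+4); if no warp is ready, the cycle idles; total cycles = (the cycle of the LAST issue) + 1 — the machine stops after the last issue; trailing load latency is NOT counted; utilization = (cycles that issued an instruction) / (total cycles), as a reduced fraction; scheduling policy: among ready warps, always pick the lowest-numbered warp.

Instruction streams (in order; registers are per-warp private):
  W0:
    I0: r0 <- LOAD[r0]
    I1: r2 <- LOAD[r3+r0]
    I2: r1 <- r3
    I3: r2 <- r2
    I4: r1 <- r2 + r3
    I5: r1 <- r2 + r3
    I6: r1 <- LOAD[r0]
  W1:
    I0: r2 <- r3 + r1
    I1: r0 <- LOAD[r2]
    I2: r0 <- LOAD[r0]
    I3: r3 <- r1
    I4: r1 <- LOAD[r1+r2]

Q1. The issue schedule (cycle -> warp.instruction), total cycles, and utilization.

cycle 0: W0.I0
cycle 1: W1.I0
cycle 2: W1.I1
cycle 3: idle
cycle 4: idle
cycle 5: W0.I1
cycle 6: W0.I2
cycle 7: W1.I2
cycle 8: W1.I3
cycle 9: W1.I4
cycle 10: W0.I3
cycle 11: W0.I4
cycle 12: W0.I5
cycle 13: W0.I6

Answer: 14 cycles, utilization 6/7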